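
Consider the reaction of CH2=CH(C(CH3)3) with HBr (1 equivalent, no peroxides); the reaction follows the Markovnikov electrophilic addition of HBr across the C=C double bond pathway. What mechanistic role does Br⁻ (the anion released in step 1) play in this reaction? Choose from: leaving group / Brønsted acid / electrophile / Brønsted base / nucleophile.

nucleophile

Step 3: The Br⁻ anion donates a lone pair to the carbocation, forming the new C–Br σ-bond and giving the neutral alkyl halide.
Br⁻ (the anion released in step 1) donates an electron pair to form a new σ-bond to carbon — it is the nucleophile.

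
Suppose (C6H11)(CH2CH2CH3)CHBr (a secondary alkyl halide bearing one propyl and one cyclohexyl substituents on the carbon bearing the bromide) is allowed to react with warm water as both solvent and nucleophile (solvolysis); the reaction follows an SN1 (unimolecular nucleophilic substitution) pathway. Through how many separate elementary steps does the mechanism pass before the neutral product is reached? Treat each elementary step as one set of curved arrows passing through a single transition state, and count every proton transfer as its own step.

4

Step 1: Ionisation: the C–Br σ-bond cleaves heterolytically; both bonding electrons depart with Br⁻, leaving a secondary carbocation at the α-carbon.
Step 2: A 1,2-hydride shift from the adjacent cyclohexyl carbon moves the positive charge from the secondary centre to an adjacent carbon, generating a more stable tertiary carbocation.
Step 3: Nucleophilic capture: the oxygen of H2O bonds to the cationic carbon, producing an oxonium-ion intermediate.
Step 4: A second solvent molecule removes the proton on oxygen, giving the neutral alcohol product.
Total: 4 elementary steps.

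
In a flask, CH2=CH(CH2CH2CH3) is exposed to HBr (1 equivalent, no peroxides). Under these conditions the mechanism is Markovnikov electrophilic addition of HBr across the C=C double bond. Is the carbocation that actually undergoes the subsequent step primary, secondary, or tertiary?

secondary

Step 1: Electrophilic addition begins with the π(C=C) electrons forming a bond to the proton of HBr. Following Markovnikov's rule, the resulting cation is secondary. The H–Br bond breaks heterolytically, releasing Br⁻.
No single 1,2-shift to an adjacent carbon would give a more-substituted cation, so no rearrangement occurs.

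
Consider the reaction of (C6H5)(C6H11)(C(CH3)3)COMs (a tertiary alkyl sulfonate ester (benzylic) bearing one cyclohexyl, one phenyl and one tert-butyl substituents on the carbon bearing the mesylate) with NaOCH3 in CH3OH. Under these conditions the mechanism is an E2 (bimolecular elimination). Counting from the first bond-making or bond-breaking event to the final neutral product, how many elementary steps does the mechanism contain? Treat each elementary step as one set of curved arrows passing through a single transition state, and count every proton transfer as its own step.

Step 1: Concerted anti-periplanar elimination: CH3O⁻ abstracts a β-H while MsO⁻ leaves, and the C–H electrons become the new C=C π bond — all in a single transition state.
Total: 1 elementary step.

1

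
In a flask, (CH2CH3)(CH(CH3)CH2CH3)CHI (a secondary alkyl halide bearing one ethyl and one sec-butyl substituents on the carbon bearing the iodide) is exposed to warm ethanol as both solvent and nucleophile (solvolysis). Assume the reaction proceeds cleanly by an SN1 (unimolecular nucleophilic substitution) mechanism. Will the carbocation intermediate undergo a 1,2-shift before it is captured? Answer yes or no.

The first-formed carbocation is secondary.
The adjacent sec-butyl carbon already bears 2 other carbon substituents and has a hydrogen to migrate; after a 1,2-hydride shift from that carbon the positive charge sits on a tertiary centre.
Tertiary is more stable than secondary, so the shift occurs.

yes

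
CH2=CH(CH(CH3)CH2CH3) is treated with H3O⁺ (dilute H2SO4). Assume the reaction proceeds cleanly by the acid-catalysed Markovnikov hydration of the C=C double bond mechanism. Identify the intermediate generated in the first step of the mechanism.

secondary carbocation

Step 1: Protonation of the alkene by H3O⁺: the π bond acts as the nucleophile and picks up H⁺, giving the more stable (Markovnikov) secondary carbocation. H2O is released.
After step 1 the species present is a secondary carbocation.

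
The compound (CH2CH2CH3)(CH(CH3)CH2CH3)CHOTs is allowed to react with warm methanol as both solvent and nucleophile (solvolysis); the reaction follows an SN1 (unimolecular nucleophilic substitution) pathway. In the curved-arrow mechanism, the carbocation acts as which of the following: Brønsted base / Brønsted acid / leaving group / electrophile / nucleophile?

Step 3: Nucleophilic capture: the oxygen of CH3OH bonds to the cationic carbon, producing an oxonium-ion intermediate.
The carbocation accepts an electron pair into an empty or π* orbital — it is the electrophile.

electrophile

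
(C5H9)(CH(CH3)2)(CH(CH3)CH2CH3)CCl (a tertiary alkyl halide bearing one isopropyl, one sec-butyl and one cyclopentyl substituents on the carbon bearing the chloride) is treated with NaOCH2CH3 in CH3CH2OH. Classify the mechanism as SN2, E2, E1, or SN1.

Conditions: a strong base with a tertiary substrate bearing a β-hydrogen.
These conditions are the textbook signature of the E2 pathway.
A strong (often hindered) base removes a β-H in concert with loss of the leaving group — bimolecular elimination.

E2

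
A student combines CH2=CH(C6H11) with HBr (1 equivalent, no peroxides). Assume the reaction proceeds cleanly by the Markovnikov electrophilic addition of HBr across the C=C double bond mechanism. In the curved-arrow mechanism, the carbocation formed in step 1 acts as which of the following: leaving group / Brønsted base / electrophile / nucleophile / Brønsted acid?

electrophile

Step 3: Br⁻ captures the cation: a lone pair on Br⁻ fills the empty p orbital, producing the alkyl halide product.
The carbocation formed in step 1 accepts an electron pair into an empty or π* orbital — it is the electrophile.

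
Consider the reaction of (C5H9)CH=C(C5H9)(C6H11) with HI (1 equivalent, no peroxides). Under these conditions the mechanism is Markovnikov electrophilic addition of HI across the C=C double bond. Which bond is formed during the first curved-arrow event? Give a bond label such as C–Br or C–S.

Step 1: Protonation of the alkene by HI: the π bond acts as the nucleophile and picks up H⁺, giving the more stable (Markovnikov) tertiary carbocation. The H–I bond breaks heterolytically, releasing I⁻.
The bond formed in this step is the C–H bond.

C–H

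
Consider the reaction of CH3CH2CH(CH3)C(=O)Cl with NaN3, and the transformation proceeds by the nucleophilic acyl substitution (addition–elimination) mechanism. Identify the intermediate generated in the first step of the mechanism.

Step 1: A lone pair on the N of N3⁻ attacks the electrophilic acyl carbon; the π(C=O) electrons move onto oxygen, giving a tetrahedral intermediate.
After step 1 the species present is a tetrahedral intermediate.

tetrahedral intermediate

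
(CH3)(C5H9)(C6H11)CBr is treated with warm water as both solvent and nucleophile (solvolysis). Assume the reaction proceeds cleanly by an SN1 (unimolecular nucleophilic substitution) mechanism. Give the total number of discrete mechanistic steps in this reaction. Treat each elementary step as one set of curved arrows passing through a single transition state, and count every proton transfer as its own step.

3

Step 1: The C–Br bond breaks with both electrons going to the bromide; Br⁻ leaves and a tertiary carbocation remains.
(No 1,2-shift: no single shift to an adjacent carbon would give a more stable cation.)
Step 2: H2O donates an oxygen lone pair into the empty p orbital of the cation, giving a protonated alcohol (an oxonium ion).
Step 3: Proton transfer from the O–H of the oxonium ion to a solvent molecule delivers the neutral alcohol.
Total: 3 elementary steps.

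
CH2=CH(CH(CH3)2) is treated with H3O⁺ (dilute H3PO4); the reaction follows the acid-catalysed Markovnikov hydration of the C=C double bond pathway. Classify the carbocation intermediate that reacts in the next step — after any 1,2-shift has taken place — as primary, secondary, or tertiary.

tertiary

Step 1: The π electrons of the C=C bond attack a proton of H3O⁺; Markovnikov addition places the new C–H on the less-substituted alkene carbon, so the positive charge ends up on the more-substituted carbon — a secondary carbocation. H2O is released.
Step 2: A hydride (H with its bonding pair) migrates from the adjacent isopropyl carbon to the cationic centre — a 1,2-hydride shift — upgrading the secondary cation to a tertiary one.
The cation rearranges from secondary to tertiary via a 1,2-hydride shift from the adjacent isopropyl carbon; the tertiary cation is what reacts next.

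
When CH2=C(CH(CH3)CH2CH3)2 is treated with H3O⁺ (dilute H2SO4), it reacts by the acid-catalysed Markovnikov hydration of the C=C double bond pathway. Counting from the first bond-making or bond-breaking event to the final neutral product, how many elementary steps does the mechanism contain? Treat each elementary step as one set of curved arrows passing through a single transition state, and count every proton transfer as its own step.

Step 1: Protonation of the alkene by H3O⁺: the π bond acts as the nucleophile and picks up H⁺, giving the more stable (Markovnikov) tertiary carbocation. H2O is released.
(No 1,2-shift: no single shift to an adjacent carbon would give a more stable cation.)
Step 2: Water acts as the nucleophile: an oxygen lone pair bonds to the cationic carbon, giving an oxonium-ion intermediate.
Step 3: Proton transfer from the O–H of the oxonium ion to H2O completes the catalytic cycle and yields the alcohol.
Total: 3 elementary steps.

3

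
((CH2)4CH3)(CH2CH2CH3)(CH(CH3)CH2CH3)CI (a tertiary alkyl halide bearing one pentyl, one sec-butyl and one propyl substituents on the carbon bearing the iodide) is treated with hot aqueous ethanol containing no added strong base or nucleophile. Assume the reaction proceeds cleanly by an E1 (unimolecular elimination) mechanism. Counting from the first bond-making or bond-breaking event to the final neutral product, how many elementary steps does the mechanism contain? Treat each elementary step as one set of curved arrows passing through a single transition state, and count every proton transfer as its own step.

2

Step 1: Ionisation: the C–I σ-bond cleaves heterolytically; both bonding electrons depart with I⁻, leaving a tertiary carbocation at the α-carbon.
(No 1,2-shift: no single shift to an adjacent carbon would give a more stable cation.)
Step 2: A weak base (a water (or ethanol) molecule from the solvent) removes a proton from a carbon adjacent to the cationic centre; the electrons of that C–H bond become the new π(C=C) bond, giving the alkene.
Total: 2 elementary steps.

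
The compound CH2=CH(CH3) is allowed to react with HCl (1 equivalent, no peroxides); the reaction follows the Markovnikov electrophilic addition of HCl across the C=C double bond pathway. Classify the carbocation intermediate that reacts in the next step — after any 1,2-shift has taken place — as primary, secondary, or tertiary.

Step 1: The π electrons of the C=C bond attack a proton of HCl; Markovnikov addition places the new C–H on the less-substituted alkene carbon, so the positive charge ends up on the more-substituted carbon — a secondary carbocation. The H–Cl bond breaks heterolytically, releasing Cl⁻.
No single 1,2-shift to an adjacent carbon would give a more-substituted cation, so no rearrangement occurs.

secondary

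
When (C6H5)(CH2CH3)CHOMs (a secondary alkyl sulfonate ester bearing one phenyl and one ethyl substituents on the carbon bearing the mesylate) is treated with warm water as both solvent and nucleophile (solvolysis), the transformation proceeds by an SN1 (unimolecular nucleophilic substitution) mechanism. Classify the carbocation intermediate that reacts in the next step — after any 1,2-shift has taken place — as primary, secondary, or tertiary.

Step 1: Ionisation: the C–O σ-bond cleaves heterolytically; both bonding electrons depart with MsO⁻, leaving a secondary carbocation at the α-carbon.
No single 1,2-shift to an adjacent carbon would give a more-substituted cation, so no rearrangement occurs.

secondary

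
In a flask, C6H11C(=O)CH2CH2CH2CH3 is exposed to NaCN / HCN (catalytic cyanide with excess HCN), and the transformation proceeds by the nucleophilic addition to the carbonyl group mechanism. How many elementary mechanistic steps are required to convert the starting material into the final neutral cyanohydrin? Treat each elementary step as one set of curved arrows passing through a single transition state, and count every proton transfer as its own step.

Step 1: CN⁻ attacks the sp² carbonyl carbon; the C=O π bond breaks and the electrons end up as a lone pair on the alkoxide oxygen of the tetrahedral intermediate.
Step 2: The alkoxide is protonated in situ by undissociated HCN, yielding a cyanohydrin; the CN⁻ so formed carries on the cycle.
Total: 2 elementary steps.

2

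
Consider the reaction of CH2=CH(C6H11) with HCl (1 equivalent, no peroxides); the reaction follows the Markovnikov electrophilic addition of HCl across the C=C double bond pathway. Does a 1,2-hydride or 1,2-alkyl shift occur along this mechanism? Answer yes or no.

yes

The first-formed carbocation is secondary.
The adjacent cyclohexyl carbon already bears 2 other carbon substituents and has a hydrogen to migrate; after a 1,2-hydride shift from that carbon the positive charge sits on a tertiary centre.
Tertiary is more stable than secondary, so the shift occurs.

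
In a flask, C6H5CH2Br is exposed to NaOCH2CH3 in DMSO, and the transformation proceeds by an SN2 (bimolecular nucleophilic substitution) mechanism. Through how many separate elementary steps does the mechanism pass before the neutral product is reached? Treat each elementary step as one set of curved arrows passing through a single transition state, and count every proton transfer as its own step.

Step 1: CH3CH2O⁻ attacks the back face of the α-carbon while Br⁻ departs with the C–Br bonding pair — a single concerted displacement through a pentacoordinate transition state.
Total: 1 elementary step.

1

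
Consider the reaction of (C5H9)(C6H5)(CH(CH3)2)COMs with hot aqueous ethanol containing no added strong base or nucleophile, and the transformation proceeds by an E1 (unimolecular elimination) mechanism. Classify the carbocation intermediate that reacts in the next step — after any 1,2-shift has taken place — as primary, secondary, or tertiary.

Step 1: Rate-determining heterolysis of the C–O bond gives MsO⁻ and a tertiary carbocation.
No single 1,2-shift to an adjacent carbon would give a more-substituted cation, so no rearrangement occurs.

tertiary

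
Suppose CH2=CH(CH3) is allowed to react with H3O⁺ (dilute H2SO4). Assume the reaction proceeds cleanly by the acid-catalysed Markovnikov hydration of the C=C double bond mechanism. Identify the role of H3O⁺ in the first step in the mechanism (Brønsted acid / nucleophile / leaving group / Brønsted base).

Brønsted acid

Step 1: Protonation of the alkene by H3O⁺: the π bond acts as the nucleophile and picks up H⁺, giving the more stable (Markovnikov) secondary carbocation. H2O is released.
H3O⁺ in the first step donates a proton in a proton-transfer step — a Brønsted acid.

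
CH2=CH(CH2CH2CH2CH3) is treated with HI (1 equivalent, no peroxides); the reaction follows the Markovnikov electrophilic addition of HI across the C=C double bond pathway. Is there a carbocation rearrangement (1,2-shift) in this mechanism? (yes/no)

no

The first-formed carbocation is secondary.
No single 1,2-shift to an adjacent carbon would produce a more-substituted cation than the one already present, so no rearrangement occurs.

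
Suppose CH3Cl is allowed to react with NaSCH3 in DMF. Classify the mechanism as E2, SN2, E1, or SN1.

SN2

Conditions: a methyl substrate with a strong nucleophile in the polar aprotic solvent DMF.
These conditions are the textbook signature of the SN2 pathway.
An unhindered substrate with a strong nucleophile in a polar aprotic solvent favours one-step backside displacement.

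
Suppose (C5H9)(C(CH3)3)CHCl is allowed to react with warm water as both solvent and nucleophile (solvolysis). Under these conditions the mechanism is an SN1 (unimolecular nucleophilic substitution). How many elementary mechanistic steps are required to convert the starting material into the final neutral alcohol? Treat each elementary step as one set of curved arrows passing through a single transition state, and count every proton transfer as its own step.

4

Step 1: The C–Cl bond breaks with both electrons going to the chloride; Cl⁻ leaves and a secondary carbocation remains.
Step 2: Carbocation rearrangement: a 1,2-hydride shift from the adjacent cyclopentyl carbon converts the initially-formed secondary cation into the more stable tertiary cation.
Step 3: A lone pair on the oxygen of H2O attacks the carbocation, forming a new C–O σ-bond and an oxonium ion.
Step 4: Proton transfer from the O–H of the oxonium ion to a solvent molecule delivers the neutral alcohol.
Total: 4 elementary steps.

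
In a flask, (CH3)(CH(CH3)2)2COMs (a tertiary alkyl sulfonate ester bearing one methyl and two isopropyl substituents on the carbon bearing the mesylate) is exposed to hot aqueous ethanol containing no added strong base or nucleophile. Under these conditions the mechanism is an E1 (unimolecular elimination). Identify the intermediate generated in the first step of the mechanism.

tertiary carbocation

Step 1: The C–O bond breaks with both electrons going to the mesylate; MsO⁻ leaves and a tertiary carbocation remains.
After step 1 the species present is a tertiary carbocation.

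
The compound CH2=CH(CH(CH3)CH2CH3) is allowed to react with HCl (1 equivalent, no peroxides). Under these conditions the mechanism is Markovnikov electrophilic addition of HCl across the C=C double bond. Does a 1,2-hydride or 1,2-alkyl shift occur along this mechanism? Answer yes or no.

The first-formed carbocation is secondary.
The adjacent sec-butyl carbon already bears 2 other carbon substituents and has a hydrogen to migrate; after a 1,2-hydride shift from that carbon the positive charge sits on a tertiary centre.
Tertiary is more stable than secondary, so the shift occurs.

yes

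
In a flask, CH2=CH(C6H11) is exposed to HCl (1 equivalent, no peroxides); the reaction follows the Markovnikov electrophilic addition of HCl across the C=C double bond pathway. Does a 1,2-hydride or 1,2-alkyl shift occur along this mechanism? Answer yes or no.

The first-formed carbocation is secondary.
The adjacent cyclohexyl carbon already bears 2 other carbon substituents and has a hydrogen to migrate; after a 1,2-hydride shift from that carbon the positive charge sits on a tertiary centre.
Tertiary is more stable than secondary, so the shift occurs.

yes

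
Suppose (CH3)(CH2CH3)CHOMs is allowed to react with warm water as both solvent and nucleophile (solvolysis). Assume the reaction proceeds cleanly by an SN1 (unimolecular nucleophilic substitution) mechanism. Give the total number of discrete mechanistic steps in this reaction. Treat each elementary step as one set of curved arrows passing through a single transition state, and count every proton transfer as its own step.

Step 1: Ionisation: the C–O σ-bond cleaves heterolytically; both bonding electrons depart with MsO⁻, leaving a secondary carbocation at the α-carbon.
(No 1,2-shift: no single shift to an adjacent carbon would give a more stable cation.)
Step 2: Nucleophilic capture: the oxygen of H2O bonds to the cationic carbon, producing an oxonium-ion intermediate.
Step 3: A second solvent molecule removes the proton on oxygen, giving the neutral alcohol product.
Total: 3 elementary steps.

3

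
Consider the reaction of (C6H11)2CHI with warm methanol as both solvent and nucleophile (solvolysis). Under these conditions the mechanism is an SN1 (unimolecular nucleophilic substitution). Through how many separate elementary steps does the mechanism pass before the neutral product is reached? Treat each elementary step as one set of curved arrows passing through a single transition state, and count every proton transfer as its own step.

4

Step 1: Unassisted departure of I⁻ (taking the C–I bonding pair) generates a secondary carbocation.
Step 2: Carbocation rearrangement: a 1,2-hydride shift from the adjacent cyclohexyl carbon converts the initially-formed secondary cation into the more stable tertiary cation.
Step 3: A lone pair on the oxygen of CH3OH attacks the carbocation, forming a new C–O σ-bond and an oxonium ion.
Step 4: A second solvent molecule removes the proton on oxygen, giving the neutral ether product.
Total: 4 elementary steps.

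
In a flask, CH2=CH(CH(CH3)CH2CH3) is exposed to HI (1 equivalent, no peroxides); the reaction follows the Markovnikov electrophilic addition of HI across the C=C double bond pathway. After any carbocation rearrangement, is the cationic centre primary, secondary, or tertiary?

Step 1: Electrophilic addition begins with the π(C=C) electrons forming a bond to the proton of HI. Following Markovnikov's rule, the resulting cation is secondary. The H–I bond breaks heterolytically, releasing I⁻.
Step 2: A 1,2-hydride shift from the adjacent sec-butyl carbon moves the positive charge from the secondary centre to an adjacent carbon, generating a more stable tertiary carbocation.
The cation rearranges from secondary to tertiary via a 1,2-hydride shift from the adjacent sec-butyl carbon; the tertiary cation is what reacts next.

tertiary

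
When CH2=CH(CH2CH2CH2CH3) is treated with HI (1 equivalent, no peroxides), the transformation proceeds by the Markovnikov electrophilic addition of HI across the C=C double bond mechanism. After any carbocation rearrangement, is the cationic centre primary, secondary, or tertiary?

Step 1: The π electrons of the C=C bond attack a proton of HI; Markovnikov addition places the new C–H on the less-substituted alkene carbon, so the positive charge ends up on the more-substituted carbon — a secondary carbocation. The H–I bond breaks heterolytically, releasing I⁻.
No single 1,2-shift to an adjacent carbon would give a more-substituted cation, so no rearrangement occurs.

secondary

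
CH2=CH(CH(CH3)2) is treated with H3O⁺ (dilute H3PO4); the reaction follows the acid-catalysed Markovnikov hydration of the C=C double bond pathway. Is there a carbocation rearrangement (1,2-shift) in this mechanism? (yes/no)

yes

The first-formed carbocation is secondary.
The adjacent isopropyl carbon already bears 2 other carbon substituents and has a hydrogen to migrate; after a 1,2-hydride shift from that carbon the positive charge sits on a tertiary centre.
Tertiary is more stable than secondary, so the shift occurs.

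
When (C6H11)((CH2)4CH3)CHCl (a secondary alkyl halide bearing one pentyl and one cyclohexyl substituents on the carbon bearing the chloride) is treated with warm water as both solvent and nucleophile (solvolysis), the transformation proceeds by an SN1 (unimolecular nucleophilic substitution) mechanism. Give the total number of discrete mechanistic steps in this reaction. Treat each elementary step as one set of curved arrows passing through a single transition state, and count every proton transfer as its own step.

Step 1: Ionisation: the C–Cl σ-bond cleaves heterolytically; both bonding electrons depart with Cl⁻, leaving a secondary carbocation at the α-carbon.
Step 2: A 1,2-hydride shift from the adjacent cyclohexyl carbon moves the positive charge from the secondary centre to an adjacent carbon, generating a more stable tertiary carbocation.
Step 3: A lone pair on the oxygen of H2O attacks the carbocation, forming a new C–O σ-bond and an oxonium ion.
Step 4: Proton transfer from the O–H of the oxonium ion to a solvent molecule delivers the neutral alcohol.
Total: 4 elementary steps.

4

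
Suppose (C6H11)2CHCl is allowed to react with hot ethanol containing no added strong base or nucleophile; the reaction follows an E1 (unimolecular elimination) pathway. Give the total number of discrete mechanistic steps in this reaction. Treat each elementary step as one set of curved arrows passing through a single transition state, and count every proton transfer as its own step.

Step 1: The C–Cl bond breaks with both electrons going to the chloride; Cl⁻ leaves and a secondary carbocation remains.
Step 2: A hydride (H with its bonding pair) migrates from the adjacent cyclohexyl carbon to the cationic centre — a 1,2-hydride shift — upgrading the secondary cation to a tertiary one.
Step 3: Loss of a β-proton to an ethanol molecule of the solvent: the C–H bonding pair collapses toward the cationic carbon to form the C=C π bond, yielding the alkene.
Total: 3 elementary steps.

3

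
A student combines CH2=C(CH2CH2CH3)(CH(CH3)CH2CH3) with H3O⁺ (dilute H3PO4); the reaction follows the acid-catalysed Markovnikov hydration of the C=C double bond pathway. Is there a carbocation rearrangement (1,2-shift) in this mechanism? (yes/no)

no

The first-formed carbocation is tertiary.
No single 1,2-shift to an adjacent carbon would produce a more-substituted cation than the one already present, so no rearrangement occurs.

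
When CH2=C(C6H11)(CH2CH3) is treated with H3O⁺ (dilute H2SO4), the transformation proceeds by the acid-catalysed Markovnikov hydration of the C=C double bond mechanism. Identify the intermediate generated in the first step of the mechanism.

tertiary carbocation

Step 1: Protonation of the alkene by H3O⁺: the π bond acts as the nucleophile and picks up H⁺, giving the more stable (Markovnikov) tertiary carbocation. H2O is released.
After step 1 the species present is a tertiary carbocation.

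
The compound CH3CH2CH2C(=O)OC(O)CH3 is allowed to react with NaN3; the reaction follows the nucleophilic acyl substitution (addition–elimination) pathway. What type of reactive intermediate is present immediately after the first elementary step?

Step 1: A lone pair on the N of N3⁻ attacks the electrophilic acyl carbon; the π(C=O) electrons move onto oxygen, giving a tetrahedral intermediate.
After step 1 the species present is a tetrahedral intermediate.

tetrahedral intermediate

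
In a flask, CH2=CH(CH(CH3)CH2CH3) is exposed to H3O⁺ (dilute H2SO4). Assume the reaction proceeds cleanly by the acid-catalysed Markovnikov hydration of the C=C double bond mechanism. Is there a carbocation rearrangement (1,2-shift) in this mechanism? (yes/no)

yes

The first-formed carbocation is secondary.
The adjacent sec-butyl carbon already bears 2 other carbon substituents and has a hydrogen to migrate; after a 1,2-hydride shift from that carbon the positive charge sits on a tertiary centre.
Tertiary is more stable than secondary, so the shift occurs.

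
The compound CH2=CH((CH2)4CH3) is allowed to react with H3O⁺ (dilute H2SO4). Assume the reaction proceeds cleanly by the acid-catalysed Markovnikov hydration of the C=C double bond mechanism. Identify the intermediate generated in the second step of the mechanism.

oxonium ion

Step 1: Protonation of the alkene by H3O⁺: the π bond acts as the nucleophile and picks up H⁺, giving the more stable (Markovnikov) secondary carbocation. H2O is released.
Step 2: A lone pair on the oxygen of H2O attacks the carbocation, forming a C–O bond and an oxonium ion (a protonated alcohol).
After step 2 the species present is an oxonium ion.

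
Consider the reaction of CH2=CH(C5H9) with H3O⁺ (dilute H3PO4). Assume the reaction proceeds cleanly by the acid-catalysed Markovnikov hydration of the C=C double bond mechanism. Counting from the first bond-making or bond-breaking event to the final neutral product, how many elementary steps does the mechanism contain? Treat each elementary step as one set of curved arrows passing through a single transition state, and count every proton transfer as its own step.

4

Step 1: Electrophilic addition begins with the π(C=C) electrons forming a bond to the proton of H3O⁺. Following Markovnikov's rule, the resulting cation is secondary. H2O is released.
Step 2: Carbocation rearrangement: a 1,2-hydride shift from the adjacent cyclopentyl carbon converts the initially-formed secondary cation into the more stable tertiary cation.
Step 3: A lone pair on the oxygen of H2O attacks the carbocation, forming a C–O bond and an oxonium ion (a protonated alcohol).
Step 4: Deprotonation of the oxonium ion by a water molecule delivers the neutral alcohol and regenerates the acid catalyst.
Total: 4 elementary steps.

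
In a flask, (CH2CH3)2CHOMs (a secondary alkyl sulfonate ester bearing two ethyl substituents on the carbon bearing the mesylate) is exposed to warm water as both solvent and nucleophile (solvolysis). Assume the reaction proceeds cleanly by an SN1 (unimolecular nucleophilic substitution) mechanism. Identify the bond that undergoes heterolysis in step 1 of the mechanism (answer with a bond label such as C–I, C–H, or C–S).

C–O

Step 1: Unassisted departure of MsO⁻ (taking the C–O bonding pair) generates a secondary carbocation.
The bond broken in this step is the C–O bond.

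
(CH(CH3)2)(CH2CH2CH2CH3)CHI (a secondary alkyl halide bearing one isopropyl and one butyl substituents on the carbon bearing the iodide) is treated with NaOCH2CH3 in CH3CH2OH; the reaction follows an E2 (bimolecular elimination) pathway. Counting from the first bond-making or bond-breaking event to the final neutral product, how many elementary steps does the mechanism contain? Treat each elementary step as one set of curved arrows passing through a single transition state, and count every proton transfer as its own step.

1

Step 1: In one step, CH3CH2O⁻ pulls off a β-proton, the C–I bond cleaves, and a C=C double bond forms between the α- and β-carbons (E2, anti elimination).
Total: 1 elementary step.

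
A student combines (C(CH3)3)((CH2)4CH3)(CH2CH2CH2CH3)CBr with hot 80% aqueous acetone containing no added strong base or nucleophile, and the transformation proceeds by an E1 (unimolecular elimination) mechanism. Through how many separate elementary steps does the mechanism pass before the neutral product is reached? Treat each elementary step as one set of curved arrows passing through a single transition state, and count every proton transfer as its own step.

Step 1: The C–Br bond breaks with both electrons going to the bromide; Br⁻ leaves and a tertiary carbocation remains.
(No 1,2-shift: no single shift to an adjacent carbon would give a more stable cation.)
Step 2: A weak base (a water molecule from the solvent) removes a proton from a carbon adjacent to the cationic centre; the electrons of that C–H bond become the new π(C=C) bond, giving the alkene.
Total: 2 elementary steps.

2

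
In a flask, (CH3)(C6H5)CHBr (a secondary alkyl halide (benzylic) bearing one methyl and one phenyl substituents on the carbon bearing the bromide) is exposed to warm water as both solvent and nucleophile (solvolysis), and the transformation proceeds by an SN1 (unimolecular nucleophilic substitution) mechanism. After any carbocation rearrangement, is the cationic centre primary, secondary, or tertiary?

Step 1: Ionisation: the C–Br σ-bond cleaves heterolytically; both bonding electrons depart with Br⁻, leaving a secondary carbocation at the α-carbon.
No single 1,2-shift to an adjacent carbon would give a more-substituted cation, so no rearrangement occurs.

secondary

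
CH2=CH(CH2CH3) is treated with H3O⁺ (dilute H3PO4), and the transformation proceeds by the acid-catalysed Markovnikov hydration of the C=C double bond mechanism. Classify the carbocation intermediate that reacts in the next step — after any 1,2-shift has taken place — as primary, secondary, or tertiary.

Step 1: Electrophilic addition begins with the π(C=C) electrons forming a bond to the proton of H3O⁺. Following Markovnikov's rule, the resulting cation is secondary. H2O is released.
No single 1,2-shift to an adjacent carbon would give a more-substituted cation, so no rearrangement occurs.

secondary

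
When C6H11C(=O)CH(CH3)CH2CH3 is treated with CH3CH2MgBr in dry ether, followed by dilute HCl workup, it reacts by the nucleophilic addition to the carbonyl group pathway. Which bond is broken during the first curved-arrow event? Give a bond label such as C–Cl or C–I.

π(C=O)

Step 1: Nucleophilic addition: the carbanion-like carbon of CH3CH2MgBr adds to the carbonyl carbon, pushing the π(C=O) electron pair onto oxygen and giving a tetrahedral alkoxide.
The bond broken in this step is the π(C=O) bond.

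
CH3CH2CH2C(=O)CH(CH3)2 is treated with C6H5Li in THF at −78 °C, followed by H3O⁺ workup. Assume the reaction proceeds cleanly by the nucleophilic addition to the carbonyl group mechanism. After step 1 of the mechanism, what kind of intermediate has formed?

tetrahedral alkoxide intermediate

Step 1: Nucleophilic addition: the carbanion-like carbon of C6H5Li adds to the carbonyl carbon, pushing the π(C=O) electron pair onto oxygen and giving a tetrahedral alkoxide.
After step 1 the species present is a tetrahedral alkoxide intermediate.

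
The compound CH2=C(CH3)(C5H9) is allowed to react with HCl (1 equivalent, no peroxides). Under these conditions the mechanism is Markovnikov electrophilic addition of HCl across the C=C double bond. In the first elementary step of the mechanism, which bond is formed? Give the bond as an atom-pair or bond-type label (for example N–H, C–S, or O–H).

C–H

Step 1: Electrophilic addition begins with the π(C=C) electrons forming a bond to the proton of HCl. Following Markovnikov's rule, the resulting cation is tertiary. The H–Cl bond breaks heterolytically, releasing Cl⁻.
The bond formed in this step is the C–H bond.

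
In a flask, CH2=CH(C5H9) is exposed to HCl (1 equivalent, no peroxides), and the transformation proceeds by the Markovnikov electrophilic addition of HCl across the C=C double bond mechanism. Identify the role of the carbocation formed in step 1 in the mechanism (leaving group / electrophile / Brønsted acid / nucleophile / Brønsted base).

Step 3: The Cl⁻ anion donates a lone pair to the carbocation, forming the new C–Cl σ-bond and giving the neutral alkyl halide.
The carbocation formed in step 1 accepts an electron pair into an empty or π* orbital — it is the electrophile.

electrophile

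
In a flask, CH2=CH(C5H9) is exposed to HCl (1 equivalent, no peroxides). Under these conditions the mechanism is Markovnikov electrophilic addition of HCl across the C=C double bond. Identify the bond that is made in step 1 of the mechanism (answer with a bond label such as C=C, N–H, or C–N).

Step 1: Electrophilic addition begins with the π(C=C) electrons forming a bond to the proton of HCl. Following Markovnikov's rule, the resulting cation is secondary. The H–Cl bond breaks heterolytically, releasing Cl⁻.
The bond formed in this step is the C–H bond.

C–H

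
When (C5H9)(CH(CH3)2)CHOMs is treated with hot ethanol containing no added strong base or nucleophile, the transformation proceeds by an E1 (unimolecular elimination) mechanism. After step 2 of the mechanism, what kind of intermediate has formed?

tertiary carbocation

Step 1: Rate-determining heterolysis of the C–O bond gives MsO⁻ and a secondary carbocation.
Step 2: A 1,2-hydride shift from the adjacent cyclopentyl carbon moves the positive charge from the secondary centre to an adjacent carbon, generating a more stable tertiary carbocation.
After step 2 the species present is a tertiary carbocation.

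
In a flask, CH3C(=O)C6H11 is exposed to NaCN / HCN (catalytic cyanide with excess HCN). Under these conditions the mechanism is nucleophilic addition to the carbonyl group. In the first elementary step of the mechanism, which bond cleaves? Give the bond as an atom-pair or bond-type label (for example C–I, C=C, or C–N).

Step 1: Nucleophilic addition: CN⁻ adds to the carbonyl carbon, pushing the π(C=O) electron pair onto oxygen and giving a tetrahedral alkoxide.
The bond broken in this step is the π(C=O) bond.

π(C=O)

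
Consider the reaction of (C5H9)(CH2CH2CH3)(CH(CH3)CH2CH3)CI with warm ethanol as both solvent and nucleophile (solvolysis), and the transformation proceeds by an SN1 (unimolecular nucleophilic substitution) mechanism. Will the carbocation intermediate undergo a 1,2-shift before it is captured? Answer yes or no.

The first-formed carbocation is tertiary.
No single 1,2-shift to an adjacent carbon would produce a more-substituted cation than the one already present, so no rearrangement occurs.

no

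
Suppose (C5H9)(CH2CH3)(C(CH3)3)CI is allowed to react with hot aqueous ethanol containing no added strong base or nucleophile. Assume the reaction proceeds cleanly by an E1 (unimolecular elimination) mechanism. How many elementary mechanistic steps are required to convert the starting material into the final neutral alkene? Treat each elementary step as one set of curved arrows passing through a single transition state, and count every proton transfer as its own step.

Step 1: The C–I bond breaks with both electrons going to the iodide; I⁻ leaves and a tertiary carbocation remains.
(No 1,2-shift: no single shift to an adjacent carbon would give a more stable cation.)
Step 2: Loss of a β-proton to a water (or ethanol) molecule of the solvent: the C–H bonding pair collapses toward the cationic carbon to form the C=C π bond, yielding the alkene.
Total: 2 elementary steps.

2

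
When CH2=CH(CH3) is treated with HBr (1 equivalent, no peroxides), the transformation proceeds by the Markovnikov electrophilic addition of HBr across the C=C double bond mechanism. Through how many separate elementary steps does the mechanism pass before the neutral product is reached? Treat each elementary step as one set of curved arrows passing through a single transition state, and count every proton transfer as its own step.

2

Step 1: Electrophilic addition begins with the π(C=C) electrons forming a bond to the proton of HBr. Following Markovnikov's rule, the resulting cation is secondary. The H–Br bond breaks heterolytically, releasing Br⁻.
(No 1,2-shift: no single shift to an adjacent carbon would give a more stable cation.)
Step 2: Br⁻ captures the cation: a lone pair on Br⁻ fills the empty p orbital, producing the alkyl halide product.
Total: 2 elementary steps.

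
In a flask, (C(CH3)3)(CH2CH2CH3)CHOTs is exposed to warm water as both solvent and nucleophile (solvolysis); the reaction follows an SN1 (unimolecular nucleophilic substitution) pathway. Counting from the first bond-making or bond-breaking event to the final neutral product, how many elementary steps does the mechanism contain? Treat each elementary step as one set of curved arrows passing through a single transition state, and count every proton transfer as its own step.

Step 1: Unassisted departure of TsO⁻ (taking the C–O bonding pair) generates a secondary carbocation.
Step 2: A methyl group with its bonding pair migrates from the adjacent tert-butyl carbon to the cationic centre — a 1,2-methyl shift — upgrading the secondary cation to a tertiary one.
Step 3: H2O donates an oxygen lone pair into the empty p orbital of the cation, giving a protonated alcohol (an oxonium ion).
Step 4: Deprotonation of the oxonium oxygen by solvent water yields the neutral alcohol.
Total: 4 elementary steps.

4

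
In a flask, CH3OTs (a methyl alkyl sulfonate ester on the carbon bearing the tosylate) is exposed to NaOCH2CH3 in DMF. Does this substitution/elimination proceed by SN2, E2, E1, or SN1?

SN2

Conditions: a methyl substrate with a strong nucleophile in the polar aprotic solvent DMF.
These conditions are the textbook signature of the SN2 pathway.
An unhindered substrate with a strong nucleophile in a polar aprotic solvent favours one-step backside displacement.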